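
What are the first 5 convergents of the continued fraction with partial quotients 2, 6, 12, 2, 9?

Using the convergent recurrence p_i = a_i*p_{i-1} + p_{i-2}, q_i = a_i*q_{i-1} + q_{i-2} with p_{-2}=0, p_{-1}=1, q_{-2}=1, q_{-1}=0:
  i=0: a_0=2, p_0 = 2*1 + 0 = 2, q_0 = 2*0 + 1 = 1.
  i=1: a_1=6, p_1 = 6*2 + 1 = 13, q_1 = 6*1 + 0 = 6.
  i=2: a_2=12, p_2 = 12*13 + 2 = 158, q_2 = 12*6 + 1 = 73.
  i=3: a_3=2, p_3 = 2*158 + 13 = 329, q_3 = 2*73 + 6 = 152.
  i=4: a_4=9, p_4 = 9*329 + 158 = 3119, q_4 = 9*152 + 73 = 1441.

2/1, 13/6, 158/73, 329/152, 3119/1441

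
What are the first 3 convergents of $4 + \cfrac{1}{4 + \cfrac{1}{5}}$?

Using the convergent recurrence p_i = a_i*p_{i-1} + p_{i-2}, q_i = a_i*q_{i-1} + q_{i-2} with p_{-2}=0, p_{-1}=1, q_{-2}=1, q_{-1}=0:
  i=0: a_0=4, p_0 = 4*1 + 0 = 4, q_0 = 4*0 + 1 = 1.
  i=1: a_1=4, p_1 = 4*4 + 1 = 17, q_1 = 4*1 + 0 = 4.
  i=2: a_2=5, p_2 = 5*17 + 4 = 89, q_2 = 5*4 + 1 = 21.

4/1, 17/4, 89/21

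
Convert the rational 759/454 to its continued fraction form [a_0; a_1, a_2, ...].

[1; 1, 2, 21, 3, 2]

Run the Euclidean algorithm on 759 and 454; the successive quotients are the partial quotients a_0, a_1, ... (each step inverts the fractional part left over by the previous one):
  759 = 1*454 + 305, so a_0 = 1.
  454 = 1*305 + 149, so a_1 = 1.
  305 = 2*149 + 7, so a_2 = 2.
  149 = 21*7 + 2, so a_3 = 21.
  7 = 3*2 + 1, so a_4 = 3.
  2 = 2*1 + 0, so a_5 = 2.
The remainder reaches 0 after 6 divisions, so the expansion has 6 partial quotients, read off in order.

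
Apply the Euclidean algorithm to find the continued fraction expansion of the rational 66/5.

[13; 5]

Run the Euclidean algorithm on 66 and 5; the successive quotients are the partial quotients a_0, a_1, ... (each step inverts the fractional part left over by the previous one):
  66 = 13*5 + 1, so a_0 = 13.
  5 = 5*1 + 0, so a_1 = 5.
The remainder reaches 0 after 2 divisions, so the expansion has 2 partial quotients, read off in order.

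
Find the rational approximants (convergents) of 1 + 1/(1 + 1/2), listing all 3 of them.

Using the convergent recurrence p_i = a_i*p_{i-1} + p_{i-2}, q_i = a_i*q_{i-1} + q_{i-2} with p_{-2}=0, p_{-1}=1, q_{-2}=1, q_{-1}=0:
  i=0: a_0=1, p_0 = 1*1 + 0 = 1, q_0 = 1*0 + 1 = 1.
  i=1: a_1=1, p_1 = 1*1 + 1 = 2, q_1 = 1*1 + 0 = 1.
  i=2: a_2=2, p_2 = 2*2 + 1 = 5, q_2 = 2*1 + 1 = 3.

1/1, 2/1, 5/3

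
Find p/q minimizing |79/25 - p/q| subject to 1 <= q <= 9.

Expand x = 79/25 as a continued fraction with the Euclidean algorithm:
  79 = 3*25 + 4, so a_0 = 3.
  25 = 6*4 + 1, so a_1 = 6.
  4 = 4*1 + 0, so a_2 = 4.
so x = [3; 6, 4].
Convergents (p_i = a_i*p_{i-1} + p_{i-2}, q_i = a_i*q_{i-1} + q_{i-2} with p_{-2}=0, p_{-1}=1, q_{-2}=1, q_{-1}=0), until the denominator exceeds 9:
  i=0: a_0=3, p_0 = 3*1 + 0 = 3, q_0 = 3*0 + 1 = 1.
  i=1: a_1=6, p_1 = 6*3 + 1 = 19, q_1 = 6*1 + 0 = 6.
  i=2: a_2=4, p_2 = 4*19 + 3 = 79, q_2 = 4*6 + 1 = 25.
q_2 = 25 > 9, so the last convergent with denominator <= 9 is p_1/q_1 = 19/6.
The closest fraction with denominator <= 9 is either p_1/q_1 or the intermediate fraction (k*p_1 + p_0)/(k*q_1 + q_0) with the largest k >= 1 whose denominator stays <= 9; these approach x as k grows, and every other convergent or intermediate fraction in range is farther away.
Largest k: floor((9 - q_0)/q_1) = floor((9 - 1)/6) = 1.
That gives (1*19 + 3)/(1*6 + 1) = 22/7.
Compare the errors: |x - 19/6| = |79*6 - 19*25|/(25*6) = 1/150, and |x - 22/7| = |79*7 - 22*25|/(25*7) = 3/175.
Cross-multiplying, 1*175 = 175 < 450 = 3*150, so 1/150 is smaller: the convergent 19/6 is closer to x than 22/7.

19/6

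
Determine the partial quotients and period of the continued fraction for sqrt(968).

[31; (8, 1, 6, 1, 8, 62)]

Write x_i = (sqrt(968) + m_i)/d_i with (m_0, d_0) = (0, 1). a_0 = floor(sqrt(968)) = 31, since 31^2 = 961 <= 968 < 1024 = 32^2.
Iterate m_{i+1} = d_i*a_i - m_i, d_{i+1} = (968 - m_{i+1}^2)/d_i, a_{i+1} = floor((a_0 + m_{i+1})/d_{i+1}):
  m_1 = 1*31 - 0 = 31, d_1 = (968 - 31^2)/1 = 7/1 = 7, a_1 = floor((31 + 31)/7) = 8.
  m_2 = 7*8 - 31 = 25, d_2 = (968 - 25^2)/7 = 343/7 = 49, a_2 = floor((31 + 25)/49) = 1.
  m_3 = 49*1 - 25 = 24, d_3 = (968 - 24^2)/49 = 392/49 = 8, a_3 = floor((31 + 24)/8) = 6.
  m_4 = 8*6 - 24 = 24, d_4 = (968 - 24^2)/8 = 392/8 = 49, a_4 = floor((31 + 24)/49) = 1.
  m_5 = 49*1 - 24 = 25, d_5 = (968 - 25^2)/49 = 343/49 = 7, a_5 = floor((31 + 25)/7) = 8.
  m_6 = 7*8 - 25 = 31, d_6 = (968 - 31^2)/7 = 7/7 = 1, a_6 = floor((31 + 31)/1) = 62.
  m_7 = 1*62 - 31 = 31, d_7 = (968 - 31^2)/1 = 7/1 = 7: (m_7, d_7) = (m_1, d_1) = (31, 7), so from here the quotients repeat a_1, ..., a_6; the period length is 6.
Hence the expansion of sqrt(968) is a_0 = 31 followed by the repeating block 8, 1, 6, 1, 8, 62 (period 6).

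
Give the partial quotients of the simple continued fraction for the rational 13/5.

[2; 1, 1, 2]

Run the Euclidean algorithm on 13 and 5; the successive quotients are the partial quotients a_0, a_1, ... (each step inverts the fractional part left over by the previous one):
  13 = 2*5 + 3, so a_0 = 2.
  5 = 1*3 + 2, so a_1 = 1.
  3 = 1*2 + 1, so a_2 = 1.
  2 = 2*1 + 0, so a_3 = 2.
The remainder reaches 0 after 4 divisions, so the expansion has 4 partial quotients, read off in order.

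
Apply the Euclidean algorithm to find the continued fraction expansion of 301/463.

Run the Euclidean algorithm on 301 and 463; the successive quotients are the partial quotients a_0, a_1, ... (each step inverts the fractional part left over by the previous one):
  301 = 0*463 + 301, so a_0 = 0.
  463 = 1*301 + 162, so a_1 = 1.
  301 = 1*162 + 139, so a_2 = 1.
  162 = 1*139 + 23, so a_3 = 1.
  139 = 6*23 + 1, so a_4 = 6.
  23 = 23*1 + 0, so a_5 = 23.
The remainder reaches 0 after 6 divisions, so the expansion has 6 partial quotients, read off in order.

[0; 1, 1, 1, 6, 23]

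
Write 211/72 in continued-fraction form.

[2; 1, 13, 2, 2]

Run the Euclidean algorithm on 211 and 72; the successive quotients are the partial quotients a_0, a_1, ... (each step inverts the fractional part left over by the previous one):
  211 = 2*72 + 67, so a_0 = 2.
  72 = 1*67 + 5, so a_1 = 1.
  67 = 13*5 + 2, so a_2 = 13.
  5 = 2*2 + 1, so a_3 = 2.
  2 = 2*1 + 0, so a_4 = 2.
The remainder reaches 0 after 5 divisions, so the expansion has 5 partial quotients, read off in order.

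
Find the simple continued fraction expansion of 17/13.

Run the Euclidean algorithm on 17 and 13; the successive quotients are the partial quotients a_0, a_1, ... (each step inverts the fractional part left over by the previous one):
  17 = 1*13 + 4, so a_0 = 1.
  13 = 3*4 + 1, so a_1 = 3.
  4 = 4*1 + 0, so a_2 = 4.
The remainder reaches 0 after 3 divisions, so the expansion has 3 partial quotients, read off in order.

[1; 3, 4]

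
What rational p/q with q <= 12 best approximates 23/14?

Expand x = 23/14 as a continued fraction with the Euclidean algorithm:
  23 = 1*14 + 9, so a_0 = 1.
  14 = 1*9 + 5, so a_1 = 1.
  9 = 1*5 + 4, so a_2 = 1.
  5 = 1*4 + 1, so a_3 = 1.
  4 = 4*1 + 0, so a_4 = 4.
so x = [1; 1, 1, 1, 4].
Convergents (p_i = a_i*p_{i-1} + p_{i-2}, q_i = a_i*q_{i-1} + q_{i-2} with p_{-2}=0, p_{-1}=1, q_{-2}=1, q_{-1}=0), until the denominator exceeds 12:
  i=0: a_0=1, p_0 = 1*1 + 0 = 1, q_0 = 1*0 + 1 = 1.
  i=1: a_1=1, p_1 = 1*1 + 1 = 2, q_1 = 1*1 + 0 = 1.
  i=2: a_2=1, p_2 = 1*2 + 1 = 3, q_2 = 1*1 + 1 = 2.
  i=3: a_3=1, p_3 = 1*3 + 2 = 5, q_3 = 1*2 + 1 = 3.
  i=4: a_4=4, p_4 = 4*5 + 3 = 23, q_4 = 4*3 + 2 = 14.
q_4 = 14 > 12, so the last convergent with denominator <= 12 is p_3/q_3 = 5/3.
The closest fraction with denominator <= 12 is either p_3/q_3 or the intermediate fraction (k*p_3 + p_2)/(k*q_3 + q_2) with the largest k >= 1 whose denominator stays <= 12; these approach x as k grows, and every other convergent or intermediate fraction in range is farther away.
Largest k: floor((12 - q_2)/q_3) = floor((12 - 2)/3) = 3.
That gives (3*5 + 3)/(3*3 + 2) = 18/11.
Compare the errors: |x - 5/3| = |23*3 - 5*14|/(14*3) = 1/42, and |x - 18/11| = |23*11 - 18*14|/(14*11) = 1/154.
Cross-multiplying, 1*42 = 42 < 154 = 1*154, so 1/154 is smaller: the intermediate fraction 18/11 is closer to x than 5/3.

18/11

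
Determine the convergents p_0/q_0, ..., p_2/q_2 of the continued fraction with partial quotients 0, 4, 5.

Using the convergent recurrence p_i = a_i*p_{i-1} + p_{i-2}, q_i = a_i*q_{i-1} + q_{i-2} with p_{-2}=0, p_{-1}=1, q_{-2}=1, q_{-1}=0:
  i=0: a_0=0, p_0 = 0*1 + 0 = 0, q_0 = 0*0 + 1 = 1.
  i=1: a_1=4, p_1 = 4*0 + 1 = 1, q_1 = 4*1 + 0 = 4.
  i=2: a_2=5, p_2 = 5*1 + 0 = 5, q_2 = 5*4 + 1 = 21.

0/1, 1/4, 5/21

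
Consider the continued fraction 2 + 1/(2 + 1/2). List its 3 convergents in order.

2/1, 5/2, 12/5

Using the convergent recurrence p_i = a_i*p_{i-1} + p_{i-2}, q_i = a_i*q_{i-1} + q_{i-2} with p_{-2}=0, p_{-1}=1, q_{-2}=1, q_{-1}=0:
  i=0: a_0=2, p_0 = 2*1 + 0 = 2, q_0 = 2*0 + 1 = 1.
  i=1: a_1=2, p_1 = 2*2 + 1 = 5, q_1 = 2*1 + 0 = 2.
  i=2: a_2=2, p_2 = 2*5 + 2 = 12, q_2 = 2*2 + 1 = 5.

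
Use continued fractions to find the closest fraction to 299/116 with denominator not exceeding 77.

183/71

Expand x = 299/116 as a continued fraction with the Euclidean algorithm:
  299 = 2*116 + 67, so a_0 = 2.
  116 = 1*67 + 49, so a_1 = 1.
  67 = 1*49 + 18, so a_2 = 1.
  49 = 2*18 + 13, so a_3 = 2.
  18 = 1*13 + 5, so a_4 = 1.
  13 = 2*5 + 3, so a_5 = 2.
  5 = 1*3 + 2, so a_6 = 1.
  3 = 1*2 + 1, so a_7 = 1.
  2 = 2*1 + 0, so a_8 = 2.
so x = [2; 1, 1, 2, 1, 2, 1, 1, 2].
Convergents (p_i = a_i*p_{i-1} + p_{i-2}, q_i = a_i*q_{i-1} + q_{i-2} with p_{-2}=0, p_{-1}=1, q_{-2}=1, q_{-1}=0), until the denominator exceeds 77:
  i=0: a_0=2, p_0 = 2*1 + 0 = 2, q_0 = 2*0 + 1 = 1.
  i=1: a_1=1, p_1 = 1*2 + 1 = 3, q_1 = 1*1 + 0 = 1.
  i=2: a_2=1, p_2 = 1*3 + 2 = 5, q_2 = 1*1 + 1 = 2.
  i=3: a_3=2, p_3 = 2*5 + 3 = 13, q_3 = 2*2 + 1 = 5.
  i=4: a_4=1, p_4 = 1*13 + 5 = 18, q_4 = 1*5 + 2 = 7.
  i=5: a_5=2, p_5 = 2*18 + 13 = 49, q_5 = 2*7 + 5 = 19.
  i=6: a_6=1, p_6 = 1*49 + 18 = 67, q_6 = 1*19 + 7 = 26.
  i=7: a_7=1, p_7 = 1*67 + 49 = 116, q_7 = 1*26 + 19 = 45.
  i=8: a_8=2, p_8 = 2*116 + 67 = 299, q_8 = 2*45 + 26 = 116.
q_8 = 116 > 77, so the last convergent with denominator <= 77 is p_7/q_7 = 116/45.
The closest fraction with denominator <= 77 is either p_7/q_7 or the intermediate fraction (k*p_7 + p_6)/(k*q_7 + q_6) with the largest k >= 1 whose denominator stays <= 77; these approach x as k grows, and every other convergent or intermediate fraction in range is farther away.
Largest k: floor((77 - q_6)/q_7) = floor((77 - 26)/45) = 1.
That gives (1*116 + 67)/(1*45 + 26) = 183/71.
Compare the errors: |x - 116/45| = |299*45 - 116*116|/(116*45) = 1/5220, and |x - 183/71| = |299*71 - 183*116|/(116*71) = 1/8236.
Cross-multiplying, 1*5220 = 5220 < 8236 = 1*8236, so 1/8236 is smaller: the intermediate fraction 183/71 is closer to x than 116/45.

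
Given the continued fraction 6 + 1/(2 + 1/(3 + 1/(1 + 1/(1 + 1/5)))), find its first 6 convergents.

6/1, 13/2, 45/7, 58/9, 103/16, 573/89

Using the convergent recurrence p_i = a_i*p_{i-1} + p_{i-2}, q_i = a_i*q_{i-1} + q_{i-2} with p_{-2}=0, p_{-1}=1, q_{-2}=1, q_{-1}=0:
  i=0: a_0=6, p_0 = 6*1 + 0 = 6, q_0 = 6*0 + 1 = 1.
  i=1: a_1=2, p_1 = 2*6 + 1 = 13, q_1 = 2*1 + 0 = 2.
  i=2: a_2=3, p_2 = 3*13 + 6 = 45, q_2 = 3*2 + 1 = 7.
  i=3: a_3=1, p_3 = 1*45 + 13 = 58, q_3 = 1*7 + 2 = 9.
  i=4: a_4=1, p_4 = 1*58 + 45 = 103, q_4 = 1*9 + 7 = 16.
  i=5: a_5=5, p_5 = 5*103 + 58 = 573, q_5 = 5*16 + 9 = 89.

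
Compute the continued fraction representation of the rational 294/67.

Run the Euclidean algorithm on 294 and 67; the successive quotients are the partial quotients a_0, a_1, ... (each step inverts the fractional part left over by the previous one):
  294 = 4*67 + 26, so a_0 = 4.
  67 = 2*26 + 15, so a_1 = 2.
  26 = 1*15 + 11, so a_2 = 1.
  15 = 1*11 + 4, so a_3 = 1.
  11 = 2*4 + 3, so a_4 = 2.
  4 = 1*3 + 1, so a_5 = 1.
  3 = 3*1 + 0, so a_6 = 3.
The remainder reaches 0 after 7 divisions, so the expansion has 7 partial quotients, read off in order.

[4; 2, 1, 1, 2, 1, 3]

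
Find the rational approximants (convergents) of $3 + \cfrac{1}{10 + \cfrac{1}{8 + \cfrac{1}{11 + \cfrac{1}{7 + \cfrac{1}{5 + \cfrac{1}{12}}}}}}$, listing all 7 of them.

Using the convergent recurrence p_i = a_i*p_{i-1} + p_{i-2}, q_i = a_i*q_{i-1} + q_{i-2} with p_{-2}=0, p_{-1}=1, q_{-2}=1, q_{-1}=0:
  i=0: a_0=3, p_0 = 3*1 + 0 = 3, q_0 = 3*0 + 1 = 1.
  i=1: a_1=10, p_1 = 10*3 + 1 = 31, q_1 = 10*1 + 0 = 10.
  i=2: a_2=8, p_2 = 8*31 + 3 = 251, q_2 = 8*10 + 1 = 81.
  i=3: a_3=11, p_3 = 11*251 + 31 = 2792, q_3 = 11*81 + 10 = 901.
  i=4: a_4=7, p_4 = 7*2792 + 251 = 19795, q_4 = 7*901 + 81 = 6388.
  i=5: a_5=5, p_5 = 5*19795 + 2792 = 101767, q_5 = 5*6388 + 901 = 32841.
  i=6: a_6=12, p_6 = 12*101767 + 19795 = 1240999, q_6 = 12*32841 + 6388 = 400480.

3/1, 31/10, 251/81, 2792/901, 19795/6388, 101767/32841, 1240999/400480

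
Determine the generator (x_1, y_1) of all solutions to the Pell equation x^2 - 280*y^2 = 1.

First expand sqrt(280) as a continued fraction. With x_i = (sqrt(280) + m_i)/d_i and (m_0, d_0) = (0, 1): a_0 = floor(sqrt(280)) = 16, since 16^2 = 256 <= 280 < 289 = 17^2.
Iterate m_{i+1} = d_i*a_i - m_i, d_{i+1} = (280 - m_{i+1}^2)/d_i, a_{i+1} = floor((a_0 + m_{i+1})/d_{i+1}):
  m_1 = 1*16 - 0 = 16, d_1 = (280 - 16^2)/1 = 24/1 = 24, a_1 = floor((16 + 16)/24) = 1.
  m_2 = 24*1 - 16 = 8, d_2 = (280 - 8^2)/24 = 216/24 = 9, a_2 = floor((16 + 8)/9) = 2.
  m_3 = 9*2 - 8 = 10, d_3 = (280 - 10^2)/9 = 180/9 = 20, a_3 = floor((16 + 10)/20) = 1.
  m_4 = 20*1 - 10 = 10, d_4 = (280 - 10^2)/20 = 180/20 = 9, a_4 = floor((16 + 10)/9) = 2.
  m_5 = 9*2 - 10 = 8, d_5 = (280 - 8^2)/9 = 216/9 = 24, a_5 = floor((16 + 8)/24) = 1.
  m_6 = 24*1 - 8 = 16, d_6 = (280 - 16^2)/24 = 24/24 = 1, a_6 = floor((16 + 16)/1) = 32.
  m_7 = 1*32 - 16 = 16, d_7 = (280 - 16^2)/1 = 24/1 = 24: (m_7, d_7) = (m_1, d_1) = (16, 24), so from here the quotients repeat a_1, ..., a_6; the period length is 6.
So sqrt(280) = [16; (1, 2, 1, 2, 1, 32)] with period length k = 6.
k is even, so the fundamental solution of x^2 - 280y^2 = 1 is (p_{k-1}, q_{k-1}) = (p_5, q_5); compute convergents through index 5.
Convergents (p_i = a_i*p_{i-1} + p_{i-2}, q_i = a_i*q_{i-1} + q_{i-2} with p_{-2}=0, p_{-1}=1, q_{-2}=1, q_{-1}=0):
  i=0: a_0=16, p_0 = 16*1 + 0 = 16, q_0 = 16*0 + 1 = 1.
  i=1: a_1=1, p_1 = 1*16 + 1 = 17, q_1 = 1*1 + 0 = 1.
  i=2: a_2=2, p_2 = 2*17 + 16 = 50, q_2 = 2*1 + 1 = 3.
  i=3: a_3=1, p_3 = 1*50 + 17 = 67, q_3 = 1*3 + 1 = 4.
  i=4: a_4=2, p_4 = 2*67 + 50 = 184, q_4 = 2*4 + 3 = 11.
  i=5: a_5=1, p_5 = 1*184 + 67 = 251, q_5 = 1*11 + 4 = 15.
Check: 251^2 - 280*15^2 = 63001 - 63000 = 1, so (x, y) = (251, 15) solves the equation, and by the theorem it is the least positive solution.

(x, y) = (251, 15)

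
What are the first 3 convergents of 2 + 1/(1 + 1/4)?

Using the convergent recurrence p_i = a_i*p_{i-1} + p_{i-2}, q_i = a_i*q_{i-1} + q_{i-2} with p_{-2}=0, p_{-1}=1, q_{-2}=1, q_{-1}=0:
  i=0: a_0=2, p_0 = 2*1 + 0 = 2, q_0 = 2*0 + 1 = 1.
  i=1: a_1=1, p_1 = 1*2 + 1 = 3, q_1 = 1*1 + 0 = 1.
  i=2: a_2=4, p_2 = 4*3 + 2 = 14, q_2 = 4*1 + 1 = 5.

2/1, 3/1, 14/5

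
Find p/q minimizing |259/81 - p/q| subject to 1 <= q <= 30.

16/5

Expand x = 259/81 as a continued fraction with the Euclidean algorithm:
  259 = 3*81 + 16, so a_0 = 3.
  81 = 5*16 + 1, so a_1 = 5.
  16 = 16*1 + 0, so a_2 = 16.
so x = [3; 5, 16].
Convergents (p_i = a_i*p_{i-1} + p_{i-2}, q_i = a_i*q_{i-1} + q_{i-2} with p_{-2}=0, p_{-1}=1, q_{-2}=1, q_{-1}=0), until the denominator exceeds 30:
  i=0: a_0=3, p_0 = 3*1 + 0 = 3, q_0 = 3*0 + 1 = 1.
  i=1: a_1=5, p_1 = 5*3 + 1 = 16, q_1 = 5*1 + 0 = 5.
  i=2: a_2=16, p_2 = 16*16 + 3 = 259, q_2 = 16*5 + 1 = 81.
q_2 = 81 > 30, so the last convergent with denominator <= 30 is p_1/q_1 = 16/5.
The closest fraction with denominator <= 30 is either p_1/q_1 or the intermediate fraction (k*p_1 + p_0)/(k*q_1 + q_0) with the largest k >= 1 whose denominator stays <= 30; these approach x as k grows, and every other convergent or intermediate fraction in range is farther away.
Largest k: floor((30 - q_0)/q_1) = floor((30 - 1)/5) = 5.
That gives (5*16 + 3)/(5*5 + 1) = 83/26.
Compare the errors: |x - 16/5| = |259*5 - 16*81|/(81*5) = 1/405, and |x - 83/26| = |259*26 - 83*81|/(81*26) = 11/2106.
Cross-multiplying, 1*2106 = 2106 < 4455 = 11*405, so 1/405 is smaller: the convergent 16/5 is closer to x than 83/26.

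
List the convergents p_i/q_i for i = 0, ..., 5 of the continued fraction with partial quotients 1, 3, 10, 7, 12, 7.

Using the convergent recurrence p_i = a_i*p_{i-1} + p_{i-2}, q_i = a_i*q_{i-1} + q_{i-2} with p_{-2}=0, p_{-1}=1, q_{-2}=1, q_{-1}=0:
  i=0: a_0=1, p_0 = 1*1 + 0 = 1, q_0 = 1*0 + 1 = 1.
  i=1: a_1=3, p_1 = 3*1 + 1 = 4, q_1 = 3*1 + 0 = 3.
  i=2: a_2=10, p_2 = 10*4 + 1 = 41, q_2 = 10*3 + 1 = 31.
  i=3: a_3=7, p_3 = 7*41 + 4 = 291, q_3 = 7*31 + 3 = 220.
  i=4: a_4=12, p_4 = 12*291 + 41 = 3533, q_4 = 12*220 + 31 = 2671.
  i=5: a_5=7, p_5 = 7*3533 + 291 = 25022, q_5 = 7*2671 + 220 = 18917.

1/1, 4/3, 41/31, 291/220, 3533/2671, 25022/18917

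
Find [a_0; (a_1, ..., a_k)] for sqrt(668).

[25; (1, 5, 2, 12, 2, 5, 1, 50)]

Write x_i = (sqrt(668) + m_i)/d_i with (m_0, d_0) = (0, 1). a_0 = floor(sqrt(668)) = 25, since 25^2 = 625 <= 668 < 676 = 26^2.
Iterate m_{i+1} = d_i*a_i - m_i, d_{i+1} = (668 - m_{i+1}^2)/d_i, a_{i+1} = floor((a_0 + m_{i+1})/d_{i+1}):
  m_1 = 1*25 - 0 = 25, d_1 = (668 - 25^2)/1 = 43/1 = 43, a_1 = floor((25 + 25)/43) = 1.
  m_2 = 43*1 - 25 = 18, d_2 = (668 - 18^2)/43 = 344/43 = 8, a_2 = floor((25 + 18)/8) = 5.
  m_3 = 8*5 - 18 = 22, d_3 = (668 - 22^2)/8 = 184/8 = 23, a_3 = floor((25 + 22)/23) = 2.
  m_4 = 23*2 - 22 = 24, d_4 = (668 - 24^2)/23 = 92/23 = 4, a_4 = floor((25 + 24)/4) = 12.
  m_5 = 4*12 - 24 = 24, d_5 = (668 - 24^2)/4 = 92/4 = 23, a_5 = floor((25 + 24)/23) = 2.
  m_6 = 23*2 - 24 = 22, d_6 = (668 - 22^2)/23 = 184/23 = 8, a_6 = floor((25 + 22)/8) = 5.
  m_7 = 8*5 - 22 = 18, d_7 = (668 - 18^2)/8 = 344/8 = 43, a_7 = floor((25 + 18)/43) = 1.
  m_8 = 43*1 - 18 = 25, d_8 = (668 - 25^2)/43 = 43/43 = 1, a_8 = floor((25 + 25)/1) = 50.
  m_9 = 1*50 - 25 = 25, d_9 = (668 - 25^2)/1 = 43/1 = 43: (m_9, d_9) = (m_1, d_1) = (25, 43), so from here the quotients repeat a_1, ..., a_8; the period length is 8.
Hence the expansion of sqrt(668) is a_0 = 25 followed by the repeating block 1, 5, 2, 12, 2, 5, 1, 50 (period 8).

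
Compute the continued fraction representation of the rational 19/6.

[3; 6]

Run the Euclidean algorithm on 19 and 6; the successive quotients are the partial quotients a_0, a_1, ... (each step inverts the fractional part left over by the previous one):
  19 = 3*6 + 1, so a_0 = 3.
  6 = 6*1 + 0, so a_1 = 6.
The remainder reaches 0 after 2 divisions, so the expansion has 2 partial quotients, read off in order.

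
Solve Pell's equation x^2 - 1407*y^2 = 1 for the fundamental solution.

First expand sqrt(1407) as a continued fraction. With x_i = (sqrt(1407) + m_i)/d_i and (m_0, d_0) = (0, 1): a_0 = floor(sqrt(1407)) = 37, since 37^2 = 1369 <= 1407 < 1444 = 38^2.
Iterate m_{i+1} = d_i*a_i - m_i, d_{i+1} = (1407 - m_{i+1}^2)/d_i, a_{i+1} = floor((a_0 + m_{i+1})/d_{i+1}):
  m_1 = 1*37 - 0 = 37, d_1 = (1407 - 37^2)/1 = 38/1 = 38, a_1 = floor((37 + 37)/38) = 1.
  m_2 = 38*1 - 37 = 1, d_2 = (1407 - 1^2)/38 = 1406/38 = 37, a_2 = floor((37 + 1)/37) = 1.
  m_3 = 37*1 - 1 = 36, d_3 = (1407 - 36^2)/37 = 111/37 = 3, a_3 = floor((37 + 36)/3) = 24.
  m_4 = 3*24 - 36 = 36, d_4 = (1407 - 36^2)/3 = 111/3 = 37, a_4 = floor((37 + 36)/37) = 1.
  m_5 = 37*1 - 36 = 1, d_5 = (1407 - 1^2)/37 = 1406/37 = 38, a_5 = floor((37 + 1)/38) = 1.
  m_6 = 38*1 - 1 = 37, d_6 = (1407 - 37^2)/38 = 38/38 = 1, a_6 = floor((37 + 37)/1) = 74.
  m_7 = 1*74 - 37 = 37, d_7 = (1407 - 37^2)/1 = 38/1 = 38: (m_7, d_7) = (m_1, d_1) = (37, 38), so from here the quotients repeat a_1, ..., a_6; the period length is 6.
So sqrt(1407) = [37; (1, 1, 24, 1, 1, 74)] with period length k = 6.
k is even, so the fundamental solution of x^2 - 1407y^2 = 1 is (p_{k-1}, q_{k-1}) = (p_5, q_5); compute convergents through index 5.
Convergents (p_i = a_i*p_{i-1} + p_{i-2}, q_i = a_i*q_{i-1} + q_{i-2} with p_{-2}=0, p_{-1}=1, q_{-2}=1, q_{-1}=0):
  i=0: a_0=37, p_0 = 37*1 + 0 = 37, q_0 = 37*0 + 1 = 1.
  i=1: a_1=1, p_1 = 1*37 + 1 = 38, q_1 = 1*1 + 0 = 1.
  i=2: a_2=1, p_2 = 1*38 + 37 = 75, q_2 = 1*1 + 1 = 2.
  i=3: a_3=24, p_3 = 24*75 + 38 = 1838, q_3 = 24*2 + 1 = 49.
  i=4: a_4=1, p_4 = 1*1838 + 75 = 1913, q_4 = 1*49 + 2 = 51.
  i=5: a_5=1, p_5 = 1*1913 + 1838 = 3751, q_5 = 1*51 + 49 = 100.
Check: 3751^2 - 1407*100^2 = 14070001 - 14070000 = 1, so (x, y) = (3751, 100) solves the equation, and by the theorem it is the least positive solution.

(x, y) = (3751, 100)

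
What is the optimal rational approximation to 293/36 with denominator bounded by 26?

Expand x = 293/36 as a continued fraction with the Euclidean algorithm:
  293 = 8*36 + 5, so a_0 = 8.
  36 = 7*5 + 1, so a_1 = 7.
  5 = 5*1 + 0, so a_2 = 5.
so x = [8; 7, 5].
Convergents (p_i = a_i*p_{i-1} + p_{i-2}, q_i = a_i*q_{i-1} + q_{i-2} with p_{-2}=0, p_{-1}=1, q_{-2}=1, q_{-1}=0), until the denominator exceeds 26:
  i=0: a_0=8, p_0 = 8*1 + 0 = 8, q_0 = 8*0 + 1 = 1.
  i=1: a_1=7, p_1 = 7*8 + 1 = 57, q_1 = 7*1 + 0 = 7.
  i=2: a_2=5, p_2 = 5*57 + 8 = 293, q_2 = 5*7 + 1 = 36.
q_2 = 36 > 26, so the last convergent with denominator <= 26 is p_1/q_1 = 57/7.
The closest fraction with denominator <= 26 is either p_1/q_1 or the intermediate fraction (k*p_1 + p_0)/(k*q_1 + q_0) with the largest k >= 1 whose denominator stays <= 26; these approach x as k grows, and every other convergent or intermediate fraction in range is farther away.
Largest k: floor((26 - q_0)/q_1) = floor((26 - 1)/7) = 3.
That gives (3*57 + 8)/(3*7 + 1) = 179/22.
Compare the errors: |x - 57/7| = |293*7 - 57*36|/(36*7) = 1/252, and |x - 179/22| = |293*22 - 179*36|/(36*22) = 2/792.
Cross-multiplying, 2*252 = 504 < 792 = 1*792, so 2/792 is smaller: the intermediate fraction 179/22 is closer to x than 57/7.

179/22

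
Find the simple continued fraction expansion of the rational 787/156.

Run the Euclidean algorithm on 787 and 156; the successive quotients are the partial quotients a_0, a_1, ... (each step inverts the fractional part left over by the previous one):
  787 = 5*156 + 7, so a_0 = 5.
  156 = 22*7 + 2, so a_1 = 22.
  7 = 3*2 + 1, so a_2 = 3.
  2 = 2*1 + 0, so a_3 = 2.
The remainder reaches 0 after 4 divisions, so the expansion has 4 partial quotients, read off in order.

[5; 22, 3, 2]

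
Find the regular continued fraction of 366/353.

Run the Euclidean algorithm on 366 and 353; the successive quotients are the partial quotients a_0, a_1, ... (each step inverts the fractional part left over by the previous one):
  366 = 1*353 + 13, so a_0 = 1.
  353 = 27*13 + 2, so a_1 = 27.
  13 = 6*2 + 1, so a_2 = 6.
  2 = 2*1 + 0, so a_3 = 2.
The remainder reaches 0 after 4 divisions, so the expansion has 4 partial quotients, read off in order.

[1; 27, 6, 2]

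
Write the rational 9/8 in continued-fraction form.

Run the Euclidean algorithm on 9 and 8; the successive quotients are the partial quotients a_0, a_1, ... (each step inverts the fractional part left over by the previous one):
  9 = 1*8 + 1, so a_0 = 1.
  8 = 8*1 + 0, so a_1 = 8.
The remainder reaches 0 after 2 divisions, so the expansion has 2 partial quotients, read off in order.

[1; 8]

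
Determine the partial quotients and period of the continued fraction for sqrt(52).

[7; (4, 1, 2, 1, 4, 14)]

Write x_i = (sqrt(52) + m_i)/d_i with (m_0, d_0) = (0, 1). a_0 = floor(sqrt(52)) = 7, since 7^2 = 49 <= 52 < 64 = 8^2.
Iterate m_{i+1} = d_i*a_i - m_i, d_{i+1} = (52 - m_{i+1}^2)/d_i, a_{i+1} = floor((a_0 + m_{i+1})/d_{i+1}):
  m_1 = 1*7 - 0 = 7, d_1 = (52 - 7^2)/1 = 3/1 = 3, a_1 = floor((7 + 7)/3) = 4.
  m_2 = 3*4 - 7 = 5, d_2 = (52 - 5^2)/3 = 27/3 = 9, a_2 = floor((7 + 5)/9) = 1.
  m_3 = 9*1 - 5 = 4, d_3 = (52 - 4^2)/9 = 36/9 = 4, a_3 = floor((7 + 4)/4) = 2.
  m_4 = 4*2 - 4 = 4, d_4 = (52 - 4^2)/4 = 36/4 = 9, a_4 = floor((7 + 4)/9) = 1.
  m_5 = 9*1 - 4 = 5, d_5 = (52 - 5^2)/9 = 27/9 = 3, a_5 = floor((7 + 5)/3) = 4.
  m_6 = 3*4 - 5 = 7, d_6 = (52 - 7^2)/3 = 3/3 = 1, a_6 = floor((7 + 7)/1) = 14.
  m_7 = 1*14 - 7 = 7, d_7 = (52 - 7^2)/1 = 3/1 = 3: (m_7, d_7) = (m_1, d_1) = (7, 3), so from here the quotients repeat a_1, ..., a_6; the period length is 6.
Hence the expansion of sqrt(52) is a_0 = 7 followed by the repeating block 4, 1, 2, 1, 4, 14 (period 6).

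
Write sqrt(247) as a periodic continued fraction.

Write x_i = (sqrt(247) + m_i)/d_i with (m_0, d_0) = (0, 1). a_0 = floor(sqrt(247)) = 15, since 15^2 = 225 <= 247 < 256 = 16^2.
Iterate m_{i+1} = d_i*a_i - m_i, d_{i+1} = (247 - m_{i+1}^2)/d_i, a_{i+1} = floor((a_0 + m_{i+1})/d_{i+1}):
  m_1 = 1*15 - 0 = 15, d_1 = (247 - 15^2)/1 = 22/1 = 22, a_1 = floor((15 + 15)/22) = 1.
  m_2 = 22*1 - 15 = 7, d_2 = (247 - 7^2)/22 = 198/22 = 9, a_2 = floor((15 + 7)/9) = 2.
  m_3 = 9*2 - 7 = 11, d_3 = (247 - 11^2)/9 = 126/9 = 14, a_3 = floor((15 + 11)/14) = 1.
  m_4 = 14*1 - 11 = 3, d_4 = (247 - 3^2)/14 = 238/14 = 17, a_4 = floor((15 + 3)/17) = 1.
  m_5 = 17*1 - 3 = 14, d_5 = (247 - 14^2)/17 = 51/17 = 3, a_5 = floor((15 + 14)/3) = 9.
  m_6 = 3*9 - 14 = 13, d_6 = (247 - 13^2)/3 = 78/3 = 26, a_6 = floor((15 + 13)/26) = 1.
  m_7 = 26*1 - 13 = 13, d_7 = (247 - 13^2)/26 = 78/26 = 3, a_7 = floor((15 + 13)/3) = 9.
  m_8 = 3*9 - 13 = 14, d_8 = (247 - 14^2)/3 = 51/3 = 17, a_8 = floor((15 + 14)/17) = 1.
  m_9 = 17*1 - 14 = 3, d_9 = (247 - 3^2)/17 = 238/17 = 14, a_9 = floor((15 + 3)/14) = 1.
  m_10 = 14*1 - 3 = 11, d_10 = (247 - 11^2)/14 = 126/14 = 9, a_10 = floor((15 + 11)/9) = 2.
  m_11 = 9*2 - 11 = 7, d_11 = (247 - 7^2)/9 = 198/9 = 22, a_11 = floor((15 + 7)/22) = 1.
  m_12 = 22*1 - 7 = 15, d_12 = (247 - 15^2)/22 = 22/22 = 1, a_12 = floor((15 + 15)/1) = 30.
  m_13 = 1*30 - 15 = 15, d_13 = (247 - 15^2)/1 = 22/1 = 22: (m_13, d_13) = (m_1, d_1) = (15, 22), so from here the quotients repeat a_1, ..., a_12; the period length is 12.
Hence the expansion of sqrt(247) is a_0 = 15 followed by the repeating block 1, 2, 1, 1, 9, 1, 9, 1, 1, 2, 1, 30 (period 12).

[15; (1, 2, 1, 1, 9, 1, 9, 1, 1, 2, 1, 30)]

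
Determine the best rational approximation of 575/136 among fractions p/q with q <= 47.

Expand x = 575/136 as a continued fraction with the Euclidean algorithm:
  575 = 4*136 + 31, so a_0 = 4.
  136 = 4*31 + 12, so a_1 = 4.
  31 = 2*12 + 7, so a_2 = 2.
  12 = 1*7 + 5, so a_3 = 1.
  7 = 1*5 + 2, so a_4 = 1.
  5 = 2*2 + 1, so a_5 = 2.
  2 = 2*1 + 0, so a_6 = 2.
so x = [4; 4, 2, 1, 1, 2, 2].
Convergents (p_i = a_i*p_{i-1} + p_{i-2}, q_i = a_i*q_{i-1} + q_{i-2} with p_{-2}=0, p_{-1}=1, q_{-2}=1, q_{-1}=0), until the denominator exceeds 47:
  i=0: a_0=4, p_0 = 4*1 + 0 = 4, q_0 = 4*0 + 1 = 1.
  i=1: a_1=4, p_1 = 4*4 + 1 = 17, q_1 = 4*1 + 0 = 4.
  i=2: a_2=2, p_2 = 2*17 + 4 = 38, q_2 = 2*4 + 1 = 9.
  i=3: a_3=1, p_3 = 1*38 + 17 = 55, q_3 = 1*9 + 4 = 13.
  i=4: a_4=1, p_4 = 1*55 + 38 = 93, q_4 = 1*13 + 9 = 22.
  i=5: a_5=2, p_5 = 2*93 + 55 = 241, q_5 = 2*22 + 13 = 57.
q_5 = 57 > 47, so the last convergent with denominator <= 47 is p_4/q_4 = 93/22.
The closest fraction with denominator <= 47 is either p_4/q_4 or the intermediate fraction (k*p_4 + p_3)/(k*q_4 + q_3) with the largest k >= 1 whose denominator stays <= 47; these approach x as k grows, and every other convergent or intermediate fraction in range is farther away.
Largest k: floor((47 - q_3)/q_4) = floor((47 - 13)/22) = 1.
That gives (1*93 + 55)/(1*22 + 13) = 148/35.
Compare the errors: |x - 93/22| = |575*22 - 93*136|/(136*22) = 2/2992, and |x - 148/35| = |575*35 - 148*136|/(136*35) = 3/4760.
Cross-multiplying, 3*2992 = 8976 < 9520 = 2*4760, so 3/4760 is smaller: the intermediate fraction 148/35 is closer to x than 93/22.

148/35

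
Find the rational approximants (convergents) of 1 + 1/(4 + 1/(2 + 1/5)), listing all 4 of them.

Using the convergent recurrence p_i = a_i*p_{i-1} + p_{i-2}, q_i = a_i*q_{i-1} + q_{i-2} with p_{-2}=0, p_{-1}=1, q_{-2}=1, q_{-1}=0:
  i=0: a_0=1, p_0 = 1*1 + 0 = 1, q_0 = 1*0 + 1 = 1.
  i=1: a_1=4, p_1 = 4*1 + 1 = 5, q_1 = 4*1 + 0 = 4.
  i=2: a_2=2, p_2 = 2*5 + 1 = 11, q_2 = 2*4 + 1 = 9.
  i=3: a_3=5, p_3 = 5*11 + 5 = 60, q_3 = 5*9 + 4 = 49.

1/1, 5/4, 11/9, 60/49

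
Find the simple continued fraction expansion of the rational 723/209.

[3; 2, 5, 1, 1, 1, 5]

Run the Euclidean algorithm on 723 and 209; the successive quotients are the partial quotients a_0, a_1, ... (each step inverts the fractional part left over by the previous one):
  723 = 3*209 + 96, so a_0 = 3.
  209 = 2*96 + 17, so a_1 = 2.
  96 = 5*17 + 11, so a_2 = 5.
  17 = 1*11 + 6, so a_3 = 1.
  11 = 1*6 + 5, so a_4 = 1.
  6 = 1*5 + 1, so a_5 = 1.
  5 = 5*1 + 0, so a_6 = 5.
The remainder reaches 0 after 7 divisions, so the expansion has 7 partial quotients, read off in order.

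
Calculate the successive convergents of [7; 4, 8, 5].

Using the convergent recurrence p_i = a_i*p_{i-1} + p_{i-2}, q_i = a_i*q_{i-1} + q_{i-2} with p_{-2}=0, p_{-1}=1, q_{-2}=1, q_{-1}=0:
  i=0: a_0=7, p_0 = 7*1 + 0 = 7, q_0 = 7*0 + 1 = 1.
  i=1: a_1=4, p_1 = 4*7 + 1 = 29, q_1 = 4*1 + 0 = 4.
  i=2: a_2=8, p_2 = 8*29 + 7 = 239, q_2 = 8*4 + 1 = 33.
  i=3: a_3=5, p_3 = 5*239 + 29 = 1224, q_3 = 5*33 + 4 = 169.

7/1, 29/4, 239/33, 1224/169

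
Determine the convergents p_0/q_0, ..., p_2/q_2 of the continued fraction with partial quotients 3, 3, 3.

3/1, 10/3, 33/10

Using the convergent recurrence p_i = a_i*p_{i-1} + p_{i-2}, q_i = a_i*q_{i-1} + q_{i-2} with p_{-2}=0, p_{-1}=1, q_{-2}=1, q_{-1}=0:
  i=0: a_0=3, p_0 = 3*1 + 0 = 3, q_0 = 3*0 + 1 = 1.
  i=1: a_1=3, p_1 = 3*3 + 1 = 10, q_1 = 3*1 + 0 = 3.
  i=2: a_2=3, p_2 = 3*10 + 3 = 33, q_2 = 3*3 + 1 = 10.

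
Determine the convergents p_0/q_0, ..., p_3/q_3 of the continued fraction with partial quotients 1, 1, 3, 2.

1/1, 2/1, 7/4, 16/9

Using the convergent recurrence p_i = a_i*p_{i-1} + p_{i-2}, q_i = a_i*q_{i-1} + q_{i-2} with p_{-2}=0, p_{-1}=1, q_{-2}=1, q_{-1}=0:
  i=0: a_0=1, p_0 = 1*1 + 0 = 1, q_0 = 1*0 + 1 = 1.
  i=1: a_1=1, p_1 = 1*1 + 1 = 2, q_1 = 1*1 + 0 = 1.
  i=2: a_2=3, p_2 = 3*2 + 1 = 7, q_2 = 3*1 + 1 = 4.
  i=3: a_3=2, p_3 = 2*7 + 2 = 16, q_3 = 2*4 + 1 = 9.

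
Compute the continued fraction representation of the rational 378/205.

Run the Euclidean algorithm on 378 and 205; the successive quotients are the partial quotients a_0, a_1, ... (each step inverts the fractional part left over by the previous one):
  378 = 1*205 + 173, so a_0 = 1.
  205 = 1*173 + 32, so a_1 = 1.
  173 = 5*32 + 13, so a_2 = 5.
  32 = 2*13 + 6, so a_3 = 2.
  13 = 2*6 + 1, so a_4 = 2.
  6 = 6*1 + 0, so a_5 = 6.
The remainder reaches 0 after 6 divisions, so the expansion has 6 partial quotients, read off in order.

[1; 1, 5, 2, 2, 6]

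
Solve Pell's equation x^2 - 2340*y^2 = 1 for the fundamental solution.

(x, y) = (33281, 688)

First expand sqrt(2340) as a continued fraction. With x_i = (sqrt(2340) + m_i)/d_i and (m_0, d_0) = (0, 1): a_0 = floor(sqrt(2340)) = 48, since 48^2 = 2304 <= 2340 < 2401 = 49^2.
Iterate m_{i+1} = d_i*a_i - m_i, d_{i+1} = (2340 - m_{i+1}^2)/d_i, a_{i+1} = floor((a_0 + m_{i+1})/d_{i+1}):
  m_1 = 1*48 - 0 = 48, d_1 = (2340 - 48^2)/1 = 36/1 = 36, a_1 = floor((48 + 48)/36) = 2.
  m_2 = 36*2 - 48 = 24, d_2 = (2340 - 24^2)/36 = 1764/36 = 49, a_2 = floor((48 + 24)/49) = 1.
  m_3 = 49*1 - 24 = 25, d_3 = (2340 - 25^2)/49 = 1715/49 = 35, a_3 = floor((48 + 25)/35) = 2.
  m_4 = 35*2 - 25 = 45, d_4 = (2340 - 45^2)/35 = 315/35 = 9, a_4 = floor((48 + 45)/9) = 10.
  m_5 = 9*10 - 45 = 45, d_5 = (2340 - 45^2)/9 = 315/9 = 35, a_5 = floor((48 + 45)/35) = 2.
  m_6 = 35*2 - 45 = 25, d_6 = (2340 - 25^2)/35 = 1715/35 = 49, a_6 = floor((48 + 25)/49) = 1.
  m_7 = 49*1 - 25 = 24, d_7 = (2340 - 24^2)/49 = 1764/49 = 36, a_7 = floor((48 + 24)/36) = 2.
  m_8 = 36*2 - 24 = 48, d_8 = (2340 - 48^2)/36 = 36/36 = 1, a_8 = floor((48 + 48)/1) = 96.
  m_9 = 1*96 - 48 = 48, d_9 = (2340 - 48^2)/1 = 36/1 = 36: (m_9, d_9) = (m_1, d_1) = (48, 36), so from here the quotients repeat a_1, ..., a_8; the period length is 8.
So sqrt(2340) = [48; (2, 1, 2, 10, 2, 1, 2, 96)] with period length k = 8.
k is even, so the fundamental solution of x^2 - 2340y^2 = 1 is (p_{k-1}, q_{k-1}) = (p_7, q_7); compute convergents through index 7.
Convergents (p_i = a_i*p_{i-1} + p_{i-2}, q_i = a_i*q_{i-1} + q_{i-2} with p_{-2}=0, p_{-1}=1, q_{-2}=1, q_{-1}=0):
  i=0: a_0=48, p_0 = 48*1 + 0 = 48, q_0 = 48*0 + 1 = 1.
  i=1: a_1=2, p_1 = 2*48 + 1 = 97, q_1 = 2*1 + 0 = 2.
  i=2: a_2=1, p_2 = 1*97 + 48 = 145, q_2 = 1*2 + 1 = 3.
  i=3: a_3=2, p_3 = 2*145 + 97 = 387, q_3 = 2*3 + 2 = 8.
  i=4: a_4=10, p_4 = 10*387 + 145 = 4015, q_4 = 10*8 + 3 = 83.
  i=5: a_5=2, p_5 = 2*4015 + 387 = 8417, q_5 = 2*83 + 8 = 174.
  i=6: a_6=1, p_6 = 1*8417 + 4015 = 12432, q_6 = 1*174 + 83 = 257.
  i=7: a_7=2, p_7 = 2*12432 + 8417 = 33281, q_7 = 2*257 + 174 = 688.
Check: 33281^2 - 2340*688^2 = 1107624961 - 1107624960 = 1, so (x, y) = (33281, 688) solves the equation, and by the theorem it is the least positive solution.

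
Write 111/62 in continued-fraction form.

Run the Euclidean algorithm on 111 and 62; the successive quotients are the partial quotients a_0, a_1, ... (each step inverts the fractional part left over by the previous one):
  111 = 1*62 + 49, so a_0 = 1.
  62 = 1*49 + 13, so a_1 = 1.
  49 = 3*13 + 10, so a_2 = 3.
  13 = 1*10 + 3, so a_3 = 1.
  10 = 3*3 + 1, so a_4 = 3.
  3 = 3*1 + 0, so a_5 = 3.
The remainder reaches 0 after 6 divisions, so the expansion has 6 partial quotients, read off in order.

[1; 1, 3, 1, 3, 3]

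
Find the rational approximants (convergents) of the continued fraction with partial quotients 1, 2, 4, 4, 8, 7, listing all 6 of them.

1/1, 3/2, 13/9, 55/38, 453/313, 3226/2229

Using the convergent recurrence p_i = a_i*p_{i-1} + p_{i-2}, q_i = a_i*q_{i-1} + q_{i-2} with p_{-2}=0, p_{-1}=1, q_{-2}=1, q_{-1}=0:
  i=0: a_0=1, p_0 = 1*1 + 0 = 1, q_0 = 1*0 + 1 = 1.
  i=1: a_1=2, p_1 = 2*1 + 1 = 3, q_1 = 2*1 + 0 = 2.
  i=2: a_2=4, p_2 = 4*3 + 1 = 13, q_2 = 4*2 + 1 = 9.
  i=3: a_3=4, p_3 = 4*13 + 3 = 55, q_3 = 4*9 + 2 = 38.
  i=4: a_4=8, p_4 = 8*55 + 13 = 453, q_4 = 8*38 + 9 = 313.
  i=5: a_5=7, p_5 = 7*453 + 55 = 3226, q_5 = 7*313 + 38 = 2229.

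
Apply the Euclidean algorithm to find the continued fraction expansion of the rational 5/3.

Run the Euclidean algorithm on 5 and 3; the successive quotients are the partial quotients a_0, a_1, ... (each step inverts the fractional part left over by the previous one):
  5 = 1*3 + 2, so a_0 = 1.
  3 = 1*2 + 1, so a_1 = 1.
  2 = 2*1 + 0, so a_2 = 2.
The remainder reaches 0 after 3 divisions, so the expansion has 3 partial quotients, read off in order.

[1; 1, 2]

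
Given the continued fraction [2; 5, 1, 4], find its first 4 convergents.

Using the convergent recurrence p_i = a_i*p_{i-1} + p_{i-2}, q_i = a_i*q_{i-1} + q_{i-2} with p_{-2}=0, p_{-1}=1, q_{-2}=1, q_{-1}=0:
  i=0: a_0=2, p_0 = 2*1 + 0 = 2, q_0 = 2*0 + 1 = 1.
  i=1: a_1=5, p_1 = 5*2 + 1 = 11, q_1 = 5*1 + 0 = 5.
  i=2: a_2=1, p_2 = 1*11 + 2 = 13, q_2 = 1*5 + 1 = 6.
  i=3: a_3=4, p_3 = 4*13 + 11 = 63, q_3 = 4*6 + 5 = 29.

2/1, 11/5, 13/6, 63/29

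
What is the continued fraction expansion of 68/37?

Run the Euclidean algorithm on 68 and 37; the successive quotients are the partial quotients a_0, a_1, ... (each step inverts the fractional part left over by the previous one):
  68 = 1*37 + 31, so a_0 = 1.
  37 = 1*31 + 6, so a_1 = 1.
  31 = 5*6 + 1, so a_2 = 5.
  6 = 6*1 + 0, so a_3 = 6.
The remainder reaches 0 after 4 divisions, so the expansion has 4 partial quotients, read off in order.

[1; 1, 5, 6]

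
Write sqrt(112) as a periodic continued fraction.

[10; (1, 1, 2, 1, 1, 20)]

Write x_i = (sqrt(112) + m_i)/d_i with (m_0, d_0) = (0, 1). a_0 = floor(sqrt(112)) = 10, since 10^2 = 100 <= 112 < 121 = 11^2.
Iterate m_{i+1} = d_i*a_i - m_i, d_{i+1} = (112 - m_{i+1}^2)/d_i, a_{i+1} = floor((a_0 + m_{i+1})/d_{i+1}):
  m_1 = 1*10 - 0 = 10, d_1 = (112 - 10^2)/1 = 12/1 = 12, a_1 = floor((10 + 10)/12) = 1.
  m_2 = 12*1 - 10 = 2, d_2 = (112 - 2^2)/12 = 108/12 = 9, a_2 = floor((10 + 2)/9) = 1.
  m_3 = 9*1 - 2 = 7, d_3 = (112 - 7^2)/9 = 63/9 = 7, a_3 = floor((10 + 7)/7) = 2.
  m_4 = 7*2 - 7 = 7, d_4 = (112 - 7^2)/7 = 63/7 = 9, a_4 = floor((10 + 7)/9) = 1.
  m_5 = 9*1 - 7 = 2, d_5 = (112 - 2^2)/9 = 108/9 = 12, a_5 = floor((10 + 2)/12) = 1.
  m_6 = 12*1 - 2 = 10, d_6 = (112 - 10^2)/12 = 12/12 = 1, a_6 = floor((10 + 10)/1) = 20.
  m_7 = 1*20 - 10 = 10, d_7 = (112 - 10^2)/1 = 12/1 = 12: (m_7, d_7) = (m_1, d_1) = (10, 12), so from here the quotients repeat a_1, ..., a_6; the period length is 6.
Hence the expansion of sqrt(112) is a_0 = 10 followed by the repeating block 1, 1, 2, 1, 1, 20 (period 6).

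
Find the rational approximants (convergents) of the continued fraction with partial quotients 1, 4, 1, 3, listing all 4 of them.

Using the convergent recurrence p_i = a_i*p_{i-1} + p_{i-2}, q_i = a_i*q_{i-1} + q_{i-2} with p_{-2}=0, p_{-1}=1, q_{-2}=1, q_{-1}=0:
  i=0: a_0=1, p_0 = 1*1 + 0 = 1, q_0 = 1*0 + 1 = 1.
  i=1: a_1=4, p_1 = 4*1 + 1 = 5, q_1 = 4*1 + 0 = 4.
  i=2: a_2=1, p_2 = 1*5 + 1 = 6, q_2 = 1*4 + 1 = 5.
  i=3: a_3=3, p_3 = 3*6 + 5 = 23, q_3 = 3*5 + 4 = 19.

1/1, 5/4, 6/5, 23/19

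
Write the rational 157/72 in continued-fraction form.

[2; 5, 1, 1, 6]

Run the Euclidean algorithm on 157 and 72; the successive quotients are the partial quotients a_0, a_1, ... (each step inverts the fractional part left over by the previous one):
  157 = 2*72 + 13, so a_0 = 2.
  72 = 5*13 + 7, so a_1 = 5.
  13 = 1*7 + 6, so a_2 = 1.
  7 = 1*6 + 1, so a_3 = 1.
  6 = 6*1 + 0, so a_4 = 6.
The remainder reaches 0 after 5 divisions, so the expansion has 5 partial quotients, read off in order.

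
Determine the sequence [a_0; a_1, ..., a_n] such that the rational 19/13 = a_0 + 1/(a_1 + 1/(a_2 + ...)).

Run the Euclidean algorithm on 19 and 13; the successive quotients are the partial quotients a_0, a_1, ... (each step inverts the fractional part left over by the previous one):
  19 = 1*13 + 6, so a_0 = 1.
  13 = 2*6 + 1, so a_1 = 2.
  6 = 6*1 + 0, so a_2 = 6.
The remainder reaches 0 after 3 divisions, so the expansion has 3 partial quotients, read off in order.

[1; 2, 6]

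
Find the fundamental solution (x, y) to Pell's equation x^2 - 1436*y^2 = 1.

(x, y) = (259199, 6840)

First expand sqrt(1436) as a continued fraction. With x_i = (sqrt(1436) + m_i)/d_i and (m_0, d_0) = (0, 1): a_0 = floor(sqrt(1436)) = 37, since 37^2 = 1369 <= 1436 < 1444 = 38^2.
Iterate m_{i+1} = d_i*a_i - m_i, d_{i+1} = (1436 - m_{i+1}^2)/d_i, a_{i+1} = floor((a_0 + m_{i+1})/d_{i+1}):
  m_1 = 1*37 - 0 = 37, d_1 = (1436 - 37^2)/1 = 67/1 = 67, a_1 = floor((37 + 37)/67) = 1.
  m_2 = 67*1 - 37 = 30, d_2 = (1436 - 30^2)/67 = 536/67 = 8, a_2 = floor((37 + 30)/8) = 8.
  m_3 = 8*8 - 30 = 34, d_3 = (1436 - 34^2)/8 = 280/8 = 35, a_3 = floor((37 + 34)/35) = 2.
  m_4 = 35*2 - 34 = 36, d_4 = (1436 - 36^2)/35 = 140/35 = 4, a_4 = floor((37 + 36)/4) = 18.
  m_5 = 4*18 - 36 = 36, d_5 = (1436 - 36^2)/4 = 140/4 = 35, a_5 = floor((37 + 36)/35) = 2.
  m_6 = 35*2 - 36 = 34, d_6 = (1436 - 34^2)/35 = 280/35 = 8, a_6 = floor((37 + 34)/8) = 8.
  m_7 = 8*8 - 34 = 30, d_7 = (1436 - 30^2)/8 = 536/8 = 67, a_7 = floor((37 + 30)/67) = 1.
  m_8 = 67*1 - 30 = 37, d_8 = (1436 - 37^2)/67 = 67/67 = 1, a_8 = floor((37 + 37)/1) = 74.
  m_9 = 1*74 - 37 = 37, d_9 = (1436 - 37^2)/1 = 67/1 = 67: (m_9, d_9) = (m_1, d_1) = (37, 67), so from here the quotients repeat a_1, ..., a_8; the period length is 8.
So sqrt(1436) = [37; (1, 8, 2, 18, 2, 8, 1, 74)] with period length k = 8.
k is even, so the fundamental solution of x^2 - 1436y^2 = 1 is (p_{k-1}, q_{k-1}) = (p_7, q_7); compute convergents through index 7.
Convergents (p_i = a_i*p_{i-1} + p_{i-2}, q_i = a_i*q_{i-1} + q_{i-2} with p_{-2}=0, p_{-1}=1, q_{-2}=1, q_{-1}=0):
  i=0: a_0=37, p_0 = 37*1 + 0 = 37, q_0 = 37*0 + 1 = 1.
  i=1: a_1=1, p_1 = 1*37 + 1 = 38, q_1 = 1*1 + 0 = 1.
  i=2: a_2=8, p_2 = 8*38 + 37 = 341, q_2 = 8*1 + 1 = 9.
  i=3: a_3=2, p_3 = 2*341 + 38 = 720, q_3 = 2*9 + 1 = 19.
  i=4: a_4=18, p_4 = 18*720 + 341 = 13301, q_4 = 18*19 + 9 = 351.
  i=5: a_5=2, p_5 = 2*13301 + 720 = 27322, q_5 = 2*351 + 19 = 721.
  i=6: a_6=8, p_6 = 8*27322 + 13301 = 231877, q_6 = 8*721 + 351 = 6119.
  i=7: a_7=1, p_7 = 1*231877 + 27322 = 259199, q_7 = 1*6119 + 721 = 6840.
Check: 259199^2 - 1436*6840^2 = 67184121601 - 67184121600 = 1, so (x, y) = (259199, 6840) solves the equation, and by the theorem it is the least positive solution.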